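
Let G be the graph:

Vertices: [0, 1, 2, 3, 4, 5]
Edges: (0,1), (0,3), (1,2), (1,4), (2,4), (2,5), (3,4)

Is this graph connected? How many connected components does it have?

Checking connectivity: the graph has 1 connected component(s).
All vertices are reachable from each other. The graph IS connected.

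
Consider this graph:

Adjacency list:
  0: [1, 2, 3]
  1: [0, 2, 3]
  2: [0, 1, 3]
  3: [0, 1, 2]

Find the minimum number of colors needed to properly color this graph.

The graph has a maximum clique of size 4 (lower bound on chromatic number).
A valid 4-coloring: {0: 0, 1: 1, 2: 2, 3: 3}.
Chromatic number = 4.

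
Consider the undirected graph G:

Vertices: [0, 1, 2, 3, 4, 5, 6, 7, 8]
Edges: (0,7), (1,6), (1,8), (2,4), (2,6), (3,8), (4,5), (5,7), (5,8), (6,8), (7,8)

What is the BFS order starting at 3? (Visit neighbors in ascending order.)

BFS from vertex 3 (neighbors processed in ascending order):
Visit order: 3, 8, 1, 5, 6, 7, 4, 2, 0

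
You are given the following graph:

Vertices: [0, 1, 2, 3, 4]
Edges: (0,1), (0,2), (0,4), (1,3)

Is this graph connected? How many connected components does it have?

Checking connectivity: the graph has 1 connected component(s).
All vertices are reachable from each other. The graph IS connected.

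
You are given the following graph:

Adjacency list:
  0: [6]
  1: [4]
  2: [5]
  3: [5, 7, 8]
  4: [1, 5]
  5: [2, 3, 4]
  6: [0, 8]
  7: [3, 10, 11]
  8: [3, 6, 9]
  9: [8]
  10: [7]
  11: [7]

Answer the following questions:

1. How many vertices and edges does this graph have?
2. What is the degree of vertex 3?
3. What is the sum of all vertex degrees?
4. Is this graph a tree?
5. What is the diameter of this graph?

Count: 12 vertices, 11 edges.
Vertex 3 has neighbors [5, 7, 8], degree = 3.
Handshaking lemma: 2 * 11 = 22.
A graph is a tree iff it is connected and has exactly n-1 edges. This graph is connected (all 12 vertices in one component) and has 12-1 = 11 edges. It is a tree.
Diameter (longest shortest path) = 6.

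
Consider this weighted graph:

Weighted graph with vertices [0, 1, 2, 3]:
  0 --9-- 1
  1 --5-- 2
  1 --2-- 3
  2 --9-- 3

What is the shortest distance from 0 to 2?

Using Dijkstra's algorithm from vertex 0:
Shortest path: 0 -> 1 -> 2
Total weight: 9 + 5 = 14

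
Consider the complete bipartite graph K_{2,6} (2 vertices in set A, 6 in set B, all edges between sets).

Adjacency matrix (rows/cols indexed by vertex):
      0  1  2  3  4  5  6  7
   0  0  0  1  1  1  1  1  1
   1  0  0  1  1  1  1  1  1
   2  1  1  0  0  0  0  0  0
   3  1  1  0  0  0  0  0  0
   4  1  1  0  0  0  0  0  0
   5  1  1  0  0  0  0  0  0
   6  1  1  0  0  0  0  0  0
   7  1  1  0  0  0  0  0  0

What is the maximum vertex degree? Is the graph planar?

Set-A vertices have degree 6; set-B vertices have degree 2. Maximum degree = max(2,6) = 6.
min(2,6) <= 2, so K_{2,6} avoids a K_{3,3} subdivision and is planar.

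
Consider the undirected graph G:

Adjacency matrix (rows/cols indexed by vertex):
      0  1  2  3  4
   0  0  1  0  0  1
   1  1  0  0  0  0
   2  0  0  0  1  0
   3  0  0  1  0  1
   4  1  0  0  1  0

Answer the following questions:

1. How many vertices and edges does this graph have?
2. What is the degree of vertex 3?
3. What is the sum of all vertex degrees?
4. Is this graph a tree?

Count: 5 vertices, 4 edges.
Vertex 3 has neighbors [2, 4], degree = 2.
Handshaking lemma: 2 * 4 = 8.
A graph is a tree iff it is connected and has exactly n-1 edges. This graph is connected (all 5 vertices in one component) and has 5-1 = 4 edges. It is a tree.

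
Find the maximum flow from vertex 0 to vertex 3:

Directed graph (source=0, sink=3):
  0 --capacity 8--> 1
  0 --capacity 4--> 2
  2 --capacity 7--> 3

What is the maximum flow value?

Computing max flow:
  Flow on (0->2): 4/4
  Flow on (2->3): 4/7
Maximum flow = 4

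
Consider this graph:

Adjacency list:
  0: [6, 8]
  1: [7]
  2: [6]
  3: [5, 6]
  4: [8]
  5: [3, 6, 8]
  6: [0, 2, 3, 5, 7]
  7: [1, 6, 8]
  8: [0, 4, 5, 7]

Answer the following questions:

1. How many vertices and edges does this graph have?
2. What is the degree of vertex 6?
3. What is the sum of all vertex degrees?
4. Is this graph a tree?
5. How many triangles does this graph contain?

Count: 9 vertices, 11 edges.
Vertex 6 has neighbors [0, 2, 3, 5, 7], degree = 5.
Handshaking lemma: 2 * 11 = 22.
A tree on 9 vertices has 8 edges. This graph has 11 edges (3 extra). Not a tree.
Number of triangles = 1.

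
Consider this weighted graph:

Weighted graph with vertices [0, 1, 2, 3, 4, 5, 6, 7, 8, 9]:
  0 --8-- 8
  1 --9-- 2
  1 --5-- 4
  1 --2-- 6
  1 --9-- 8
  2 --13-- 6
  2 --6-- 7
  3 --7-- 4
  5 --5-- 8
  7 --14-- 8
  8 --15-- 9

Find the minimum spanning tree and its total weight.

Applying Kruskal's algorithm (sort edges by weight, add if no cycle):
  Add (1,6) w=2
  Add (1,4) w=5
  Add (5,8) w=5
  Add (2,7) w=6
  Add (3,4) w=7
  Add (0,8) w=8
  Add (1,8) w=9
  Add (1,2) w=9
  Skip (2,6) w=13 (creates cycle)
  Skip (7,8) w=14 (creates cycle)
  Add (8,9) w=15
MST weight = 66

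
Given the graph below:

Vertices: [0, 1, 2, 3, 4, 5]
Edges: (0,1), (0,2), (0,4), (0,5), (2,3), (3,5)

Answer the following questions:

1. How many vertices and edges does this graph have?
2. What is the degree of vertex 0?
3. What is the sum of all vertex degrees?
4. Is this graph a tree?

Count: 6 vertices, 6 edges.
Vertex 0 has neighbors [1, 2, 4, 5], degree = 4.
Handshaking lemma: 2 * 6 = 12.
A tree on 6 vertices has 5 edges. This graph has 6 edges (1 extra). Not a tree.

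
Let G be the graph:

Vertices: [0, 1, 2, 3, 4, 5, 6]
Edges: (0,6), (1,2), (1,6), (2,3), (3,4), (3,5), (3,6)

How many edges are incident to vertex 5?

Vertex 5 has neighbors [3], so deg(5) = 1.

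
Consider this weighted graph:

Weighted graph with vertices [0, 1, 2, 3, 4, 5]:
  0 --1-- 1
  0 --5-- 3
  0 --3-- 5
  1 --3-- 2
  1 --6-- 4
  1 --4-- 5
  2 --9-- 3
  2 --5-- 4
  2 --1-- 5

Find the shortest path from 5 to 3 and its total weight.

Using Dijkstra's algorithm from vertex 5:
Shortest path: 5 -> 0 -> 3
Total weight: 3 + 5 = 8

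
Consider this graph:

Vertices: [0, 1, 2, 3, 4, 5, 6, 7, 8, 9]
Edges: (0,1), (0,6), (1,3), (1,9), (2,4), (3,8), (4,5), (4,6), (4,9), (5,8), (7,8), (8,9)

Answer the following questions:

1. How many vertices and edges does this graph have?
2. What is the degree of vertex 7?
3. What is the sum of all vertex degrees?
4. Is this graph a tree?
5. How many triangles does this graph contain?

Count: 10 vertices, 12 edges.
Vertex 7 has neighbors [8], degree = 1.
Handshaking lemma: 2 * 12 = 24.
A tree on 10 vertices has 9 edges. This graph has 12 edges (3 extra). Not a tree.
Number of triangles = 0.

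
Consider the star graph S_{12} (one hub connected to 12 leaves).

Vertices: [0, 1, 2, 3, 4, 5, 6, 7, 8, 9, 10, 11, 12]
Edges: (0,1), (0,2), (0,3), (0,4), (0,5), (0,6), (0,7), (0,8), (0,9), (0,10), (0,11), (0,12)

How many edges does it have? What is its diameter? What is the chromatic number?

Star graph S_{12}: the hub connects to all 12 leaves.
Edges = 12.
Diameter = 2 (any leaf to hub is 1, leaf to leaf through hub is 2).
Star graphs are bipartite (hub vs leaves), so chromatic number = 2.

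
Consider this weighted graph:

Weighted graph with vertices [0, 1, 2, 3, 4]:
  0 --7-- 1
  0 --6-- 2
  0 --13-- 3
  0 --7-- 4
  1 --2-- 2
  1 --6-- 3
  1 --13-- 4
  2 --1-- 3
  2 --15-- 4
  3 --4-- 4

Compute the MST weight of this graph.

Applying Kruskal's algorithm (sort edges by weight, add if no cycle):
  Add (2,3) w=1
  Add (1,2) w=2
  Add (3,4) w=4
  Add (0,2) w=6
  Skip (1,3) w=6 (creates cycle)
  Skip (0,1) w=7 (creates cycle)
  Skip (0,4) w=7 (creates cycle)
  Skip (0,3) w=13 (creates cycle)
  Skip (1,4) w=13 (creates cycle)
  Skip (2,4) w=15 (creates cycle)
MST weight = 13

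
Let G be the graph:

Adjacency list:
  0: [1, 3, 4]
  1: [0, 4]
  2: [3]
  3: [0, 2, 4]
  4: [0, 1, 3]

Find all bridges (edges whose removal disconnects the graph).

A bridge is an edge whose removal increases the number of connected components.
Bridges found: (2,3)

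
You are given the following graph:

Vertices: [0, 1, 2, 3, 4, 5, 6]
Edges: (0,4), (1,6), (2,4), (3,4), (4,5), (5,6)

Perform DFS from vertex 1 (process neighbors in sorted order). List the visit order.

DFS from vertex 1 (neighbors processed in ascending order):
Visit order: 1, 6, 5, 4, 0, 2, 3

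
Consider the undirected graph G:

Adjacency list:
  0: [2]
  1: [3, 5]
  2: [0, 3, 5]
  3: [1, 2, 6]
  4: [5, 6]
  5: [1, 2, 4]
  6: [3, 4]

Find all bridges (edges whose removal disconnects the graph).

A bridge is an edge whose removal increases the number of connected components.
Bridges found: (0,2)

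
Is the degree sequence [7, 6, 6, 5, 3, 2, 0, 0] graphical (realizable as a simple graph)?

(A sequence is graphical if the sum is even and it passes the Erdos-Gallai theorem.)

Sum of degrees = 29. Sum is odd, so the sequence is NOT graphical.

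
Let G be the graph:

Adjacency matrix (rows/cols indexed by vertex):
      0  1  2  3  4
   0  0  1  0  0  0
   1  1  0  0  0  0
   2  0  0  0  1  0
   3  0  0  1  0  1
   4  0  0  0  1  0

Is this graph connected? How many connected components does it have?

Checking connectivity: the graph has 2 connected component(s).
Components: [[0, 1], [2, 3, 4]]. The graph is NOT connected.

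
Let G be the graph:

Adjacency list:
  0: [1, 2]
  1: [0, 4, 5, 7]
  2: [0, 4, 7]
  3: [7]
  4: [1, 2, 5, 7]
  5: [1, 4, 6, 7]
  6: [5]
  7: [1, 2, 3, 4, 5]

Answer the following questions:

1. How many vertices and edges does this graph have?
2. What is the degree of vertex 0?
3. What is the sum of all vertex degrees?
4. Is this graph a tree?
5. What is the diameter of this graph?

Count: 8 vertices, 12 edges.
Vertex 0 has neighbors [1, 2], degree = 2.
Handshaking lemma: 2 * 12 = 24.
A tree on 8 vertices has 7 edges. This graph has 12 edges (5 extra). Not a tree.
Diameter (longest shortest path) = 3.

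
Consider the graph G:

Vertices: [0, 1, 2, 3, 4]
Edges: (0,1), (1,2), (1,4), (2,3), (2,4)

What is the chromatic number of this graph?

The graph has a maximum clique of size 3 (lower bound on chromatic number).
A valid 3-coloring: {0: 1, 1: 0, 2: 1, 3: 0, 4: 2}.
Chromatic number = 3.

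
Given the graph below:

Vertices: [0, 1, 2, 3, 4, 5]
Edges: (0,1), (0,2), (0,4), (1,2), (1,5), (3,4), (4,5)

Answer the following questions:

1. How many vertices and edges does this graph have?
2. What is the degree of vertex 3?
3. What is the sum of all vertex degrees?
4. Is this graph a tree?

Count: 6 vertices, 7 edges.
Vertex 3 has neighbors [4], degree = 1.
Handshaking lemma: 2 * 7 = 14.
A tree on 6 vertices has 5 edges. This graph has 7 edges (2 extra). Not a tree.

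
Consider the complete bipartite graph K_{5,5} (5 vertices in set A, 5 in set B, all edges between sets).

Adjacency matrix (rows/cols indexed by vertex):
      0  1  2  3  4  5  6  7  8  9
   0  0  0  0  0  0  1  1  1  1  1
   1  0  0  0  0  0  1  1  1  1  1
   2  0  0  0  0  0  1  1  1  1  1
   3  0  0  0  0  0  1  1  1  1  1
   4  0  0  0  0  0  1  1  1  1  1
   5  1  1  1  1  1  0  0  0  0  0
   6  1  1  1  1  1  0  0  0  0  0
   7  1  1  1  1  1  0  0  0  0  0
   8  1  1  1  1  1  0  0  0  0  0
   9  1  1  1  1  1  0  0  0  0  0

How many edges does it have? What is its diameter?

K_{5,5} has 5 * 5 = 25 edges.
Any vertex reaches any opposite-side vertex in 1 step; same-side vertices reach in 2 steps via any opposite-side vertex.
Diameter = 2.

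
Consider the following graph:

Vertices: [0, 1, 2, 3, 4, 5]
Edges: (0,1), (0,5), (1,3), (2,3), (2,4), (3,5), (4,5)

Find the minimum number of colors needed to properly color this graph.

The graph has a maximum clique of size 2 (lower bound on chromatic number).
A valid 2-coloring: {0: 0, 1: 1, 2: 1, 3: 0, 4: 0, 5: 1}.
Chromatic number = 2.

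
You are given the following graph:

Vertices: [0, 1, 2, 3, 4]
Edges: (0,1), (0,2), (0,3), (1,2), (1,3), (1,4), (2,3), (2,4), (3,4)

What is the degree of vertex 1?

Vertex 1 has neighbors [0, 2, 3, 4], so deg(1) = 4.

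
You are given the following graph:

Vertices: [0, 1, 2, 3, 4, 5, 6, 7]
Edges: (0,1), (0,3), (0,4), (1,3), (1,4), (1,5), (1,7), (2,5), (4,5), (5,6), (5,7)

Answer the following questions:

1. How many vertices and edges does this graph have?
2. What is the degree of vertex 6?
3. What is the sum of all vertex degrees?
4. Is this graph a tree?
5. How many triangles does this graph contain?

Count: 8 vertices, 11 edges.
Vertex 6 has neighbors [5], degree = 1.
Handshaking lemma: 2 * 11 = 22.
A tree on 8 vertices has 7 edges. This graph has 11 edges (4 extra). Not a tree.
Number of triangles = 4.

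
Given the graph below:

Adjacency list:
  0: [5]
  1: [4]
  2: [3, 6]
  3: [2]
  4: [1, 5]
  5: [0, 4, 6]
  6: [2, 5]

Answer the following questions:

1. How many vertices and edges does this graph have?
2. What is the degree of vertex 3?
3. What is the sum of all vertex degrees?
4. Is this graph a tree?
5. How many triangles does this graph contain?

Count: 7 vertices, 6 edges.
Vertex 3 has neighbors [2], degree = 1.
Handshaking lemma: 2 * 6 = 12.
A graph is a tree iff it is connected and has exactly n-1 edges. This graph is connected (all 7 vertices in one component) and has 7-1 = 6 edges. It is a tree.
Number of triangles = 0.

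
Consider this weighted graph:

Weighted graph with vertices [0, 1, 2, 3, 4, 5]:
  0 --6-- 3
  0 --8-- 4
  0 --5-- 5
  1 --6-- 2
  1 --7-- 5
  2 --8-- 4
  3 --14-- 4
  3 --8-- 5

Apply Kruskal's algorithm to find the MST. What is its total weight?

Applying Kruskal's algorithm (sort edges by weight, add if no cycle):
  Add (0,5) w=5
  Add (0,3) w=6
  Add (1,2) w=6
  Add (1,5) w=7
  Add (0,4) w=8
  Skip (2,4) w=8 (creates cycle)
  Skip (3,5) w=8 (creates cycle)
  Skip (3,4) w=14 (creates cycle)
MST weight = 32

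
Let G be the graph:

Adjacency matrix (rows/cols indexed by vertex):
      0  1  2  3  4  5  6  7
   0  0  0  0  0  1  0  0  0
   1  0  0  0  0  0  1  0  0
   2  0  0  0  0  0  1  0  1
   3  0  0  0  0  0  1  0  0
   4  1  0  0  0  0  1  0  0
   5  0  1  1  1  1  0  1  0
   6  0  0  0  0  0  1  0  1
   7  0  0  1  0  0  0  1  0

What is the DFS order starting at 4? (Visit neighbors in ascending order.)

DFS from vertex 4 (neighbors processed in ascending order):
Visit order: 4, 0, 5, 1, 2, 7, 6, 3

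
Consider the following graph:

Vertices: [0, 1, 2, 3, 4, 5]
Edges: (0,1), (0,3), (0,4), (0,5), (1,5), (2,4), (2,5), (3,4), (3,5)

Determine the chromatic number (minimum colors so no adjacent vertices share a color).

The graph has a maximum clique of size 3 (lower bound on chromatic number).
A valid 3-coloring: {0: 0, 1: 2, 2: 0, 3: 2, 4: 1, 5: 1}.
Chromatic number = 3.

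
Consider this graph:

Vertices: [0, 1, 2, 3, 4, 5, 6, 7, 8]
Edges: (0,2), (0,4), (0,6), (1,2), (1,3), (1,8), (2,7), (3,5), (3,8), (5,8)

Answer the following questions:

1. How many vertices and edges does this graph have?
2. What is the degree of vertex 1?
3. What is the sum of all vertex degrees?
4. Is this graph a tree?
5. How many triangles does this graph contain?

Count: 9 vertices, 10 edges.
Vertex 1 has neighbors [2, 3, 8], degree = 3.
Handshaking lemma: 2 * 10 = 20.
A tree on 9 vertices has 8 edges. This graph has 10 edges (2 extra). Not a tree.
Number of triangles = 2.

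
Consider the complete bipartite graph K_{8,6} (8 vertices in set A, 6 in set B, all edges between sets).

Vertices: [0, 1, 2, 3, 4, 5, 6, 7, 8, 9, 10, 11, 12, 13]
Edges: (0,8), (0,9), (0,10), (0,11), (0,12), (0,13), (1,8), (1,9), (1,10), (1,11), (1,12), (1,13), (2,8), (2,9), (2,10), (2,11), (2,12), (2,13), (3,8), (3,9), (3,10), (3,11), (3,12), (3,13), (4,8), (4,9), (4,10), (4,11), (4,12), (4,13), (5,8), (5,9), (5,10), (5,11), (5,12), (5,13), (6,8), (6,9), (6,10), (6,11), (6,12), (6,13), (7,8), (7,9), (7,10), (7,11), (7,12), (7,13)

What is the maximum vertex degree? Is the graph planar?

Set-A vertices have degree 6; set-B vertices have degree 8. Maximum degree = max(8,6) = 8.
K_{8,6} contains K_{3,3} as a subgraph (since both sides have >= 3 vertices); by Kuratowski's theorem it is not planar.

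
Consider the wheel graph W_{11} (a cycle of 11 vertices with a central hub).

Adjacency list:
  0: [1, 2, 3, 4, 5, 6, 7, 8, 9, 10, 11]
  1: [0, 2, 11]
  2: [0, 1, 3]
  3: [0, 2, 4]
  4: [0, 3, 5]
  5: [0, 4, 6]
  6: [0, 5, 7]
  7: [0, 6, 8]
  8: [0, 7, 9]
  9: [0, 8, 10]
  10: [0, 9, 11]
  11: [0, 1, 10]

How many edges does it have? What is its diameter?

Wheel graph W_{11}: 11 cycle edges + 11 spoke edges = 22 edges.
The hub is distance 1 from all cycle vertices. Max distance between cycle vertices through hub is 2.
Diameter = 2.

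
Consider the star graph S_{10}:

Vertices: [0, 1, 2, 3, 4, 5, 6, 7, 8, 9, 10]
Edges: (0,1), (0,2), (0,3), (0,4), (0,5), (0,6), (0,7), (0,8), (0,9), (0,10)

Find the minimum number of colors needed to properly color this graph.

S_{10} has one hub adjacent to 10 leaves; leaves are pairwise non-adjacent.
Color the hub 0 and every leaf 1.
Chromatic number = 2.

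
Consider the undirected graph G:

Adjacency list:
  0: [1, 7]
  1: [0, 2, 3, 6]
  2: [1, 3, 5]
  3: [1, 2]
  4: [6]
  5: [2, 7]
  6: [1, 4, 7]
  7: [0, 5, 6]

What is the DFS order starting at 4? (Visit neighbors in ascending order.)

DFS from vertex 4 (neighbors processed in ascending order):
Visit order: 4, 6, 1, 0, 7, 5, 2, 3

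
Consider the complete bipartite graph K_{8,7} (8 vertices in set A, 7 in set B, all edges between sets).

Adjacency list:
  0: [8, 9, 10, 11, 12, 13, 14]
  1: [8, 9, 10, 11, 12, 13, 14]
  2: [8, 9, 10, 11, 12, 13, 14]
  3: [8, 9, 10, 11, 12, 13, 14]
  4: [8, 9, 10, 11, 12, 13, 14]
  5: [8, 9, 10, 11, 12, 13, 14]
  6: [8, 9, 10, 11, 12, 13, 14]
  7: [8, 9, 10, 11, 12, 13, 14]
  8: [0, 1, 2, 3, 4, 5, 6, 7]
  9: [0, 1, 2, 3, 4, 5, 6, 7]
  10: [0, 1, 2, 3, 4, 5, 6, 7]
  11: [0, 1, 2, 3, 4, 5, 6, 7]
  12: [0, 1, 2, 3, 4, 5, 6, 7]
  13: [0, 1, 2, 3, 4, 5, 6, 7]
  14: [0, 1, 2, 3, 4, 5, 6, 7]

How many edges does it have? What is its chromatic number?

K_{8,7} has 8 * 7 = 56 edges.
Bipartite graphs have chromatic number 2 (color each partition differently).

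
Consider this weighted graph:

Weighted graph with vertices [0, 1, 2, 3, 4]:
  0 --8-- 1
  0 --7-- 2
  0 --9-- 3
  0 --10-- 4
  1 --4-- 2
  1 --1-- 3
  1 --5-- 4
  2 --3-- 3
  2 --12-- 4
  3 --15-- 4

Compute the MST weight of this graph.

Applying Kruskal's algorithm (sort edges by weight, add if no cycle):
  Add (1,3) w=1
  Add (2,3) w=3
  Skip (1,2) w=4 (creates cycle)
  Add (1,4) w=5
  Add (0,2) w=7
  Skip (0,1) w=8 (creates cycle)
  Skip (0,3) w=9 (creates cycle)
  Skip (0,4) w=10 (creates cycle)
  Skip (2,4) w=12 (creates cycle)
  Skip (3,4) w=15 (creates cycle)
MST weight = 16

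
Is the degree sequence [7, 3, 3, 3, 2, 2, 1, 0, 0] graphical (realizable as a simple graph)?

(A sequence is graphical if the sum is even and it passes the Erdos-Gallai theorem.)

Sum of degrees = 21. Sum is odd, so the sequence is NOT graphical.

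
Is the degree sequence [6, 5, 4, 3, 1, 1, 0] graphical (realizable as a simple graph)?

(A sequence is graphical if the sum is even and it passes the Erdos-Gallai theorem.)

Sum of degrees = 20. Sum is even but fails Erdos-Gallai. The sequence is NOT graphical.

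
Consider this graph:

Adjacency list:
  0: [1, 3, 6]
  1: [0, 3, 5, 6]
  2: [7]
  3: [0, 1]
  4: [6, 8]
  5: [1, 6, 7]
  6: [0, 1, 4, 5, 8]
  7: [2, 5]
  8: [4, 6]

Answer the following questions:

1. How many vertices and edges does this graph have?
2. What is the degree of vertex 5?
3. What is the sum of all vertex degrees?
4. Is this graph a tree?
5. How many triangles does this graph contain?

Count: 9 vertices, 12 edges.
Vertex 5 has neighbors [1, 6, 7], degree = 3.
Handshaking lemma: 2 * 12 = 24.
A tree on 9 vertices has 8 edges. This graph has 12 edges (4 extra). Not a tree.
Number of triangles = 4.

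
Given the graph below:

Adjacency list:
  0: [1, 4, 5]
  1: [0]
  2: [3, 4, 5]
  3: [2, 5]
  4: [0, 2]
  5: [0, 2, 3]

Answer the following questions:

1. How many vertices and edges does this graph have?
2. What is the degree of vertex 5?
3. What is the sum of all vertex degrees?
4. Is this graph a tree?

Count: 6 vertices, 7 edges.
Vertex 5 has neighbors [0, 2, 3], degree = 3.
Handshaking lemma: 2 * 7 = 14.
A tree on 6 vertices has 5 edges. This graph has 7 edges (2 extra). Not a tree.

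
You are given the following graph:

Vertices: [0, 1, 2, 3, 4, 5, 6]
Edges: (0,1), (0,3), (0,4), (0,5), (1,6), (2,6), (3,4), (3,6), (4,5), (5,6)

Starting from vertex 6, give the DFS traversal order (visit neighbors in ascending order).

DFS from vertex 6 (neighbors processed in ascending order):
Visit order: 6, 1, 0, 3, 4, 5, 2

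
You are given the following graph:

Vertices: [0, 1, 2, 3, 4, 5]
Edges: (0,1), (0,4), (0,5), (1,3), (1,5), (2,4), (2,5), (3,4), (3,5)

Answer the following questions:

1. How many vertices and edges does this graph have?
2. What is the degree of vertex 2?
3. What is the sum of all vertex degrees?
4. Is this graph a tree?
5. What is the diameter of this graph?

Count: 6 vertices, 9 edges.
Vertex 2 has neighbors [4, 5], degree = 2.
Handshaking lemma: 2 * 9 = 18.
A tree on 6 vertices has 5 edges. This graph has 9 edges (4 extra). Not a tree.
Diameter (longest shortest path) = 2.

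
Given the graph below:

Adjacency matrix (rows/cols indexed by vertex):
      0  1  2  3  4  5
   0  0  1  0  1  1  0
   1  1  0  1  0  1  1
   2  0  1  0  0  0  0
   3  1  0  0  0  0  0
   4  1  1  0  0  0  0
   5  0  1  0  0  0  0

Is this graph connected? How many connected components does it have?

Checking connectivity: the graph has 1 connected component(s).
All vertices are reachable from each other. The graph IS connected.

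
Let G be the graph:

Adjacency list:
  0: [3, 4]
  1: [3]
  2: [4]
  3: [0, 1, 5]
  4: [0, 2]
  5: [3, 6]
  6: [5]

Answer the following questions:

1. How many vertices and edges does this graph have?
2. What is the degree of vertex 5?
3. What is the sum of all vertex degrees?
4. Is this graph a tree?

Count: 7 vertices, 6 edges.
Vertex 5 has neighbors [3, 6], degree = 2.
Handshaking lemma: 2 * 6 = 12.
A graph is a tree iff it is connected and has exactly n-1 edges. This graph is connected (all 7 vertices in one component) and has 7-1 = 6 edges. It is a tree.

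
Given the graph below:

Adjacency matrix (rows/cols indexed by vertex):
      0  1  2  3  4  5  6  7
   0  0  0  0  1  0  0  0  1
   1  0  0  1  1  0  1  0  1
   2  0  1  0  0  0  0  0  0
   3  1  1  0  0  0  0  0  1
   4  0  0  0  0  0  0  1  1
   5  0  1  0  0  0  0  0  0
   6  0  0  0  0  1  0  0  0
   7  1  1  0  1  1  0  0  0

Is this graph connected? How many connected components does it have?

Checking connectivity: the graph has 1 connected component(s).
All vertices are reachable from each other. The graph IS connected.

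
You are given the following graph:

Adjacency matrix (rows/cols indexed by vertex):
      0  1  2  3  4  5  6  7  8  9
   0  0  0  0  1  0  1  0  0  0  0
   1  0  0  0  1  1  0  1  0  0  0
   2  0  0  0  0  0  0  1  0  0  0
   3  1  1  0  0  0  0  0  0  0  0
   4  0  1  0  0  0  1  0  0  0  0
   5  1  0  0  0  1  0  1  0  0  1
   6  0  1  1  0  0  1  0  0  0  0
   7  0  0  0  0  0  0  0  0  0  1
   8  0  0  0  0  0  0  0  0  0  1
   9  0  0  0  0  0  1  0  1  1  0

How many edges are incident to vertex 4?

Vertex 4 has neighbors [1, 5], so deg(4) = 2.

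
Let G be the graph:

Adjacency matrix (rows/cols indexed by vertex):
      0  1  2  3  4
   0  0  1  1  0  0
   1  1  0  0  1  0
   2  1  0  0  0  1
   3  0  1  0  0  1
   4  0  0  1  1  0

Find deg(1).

Vertex 1 has neighbors [0, 3], so deg(1) = 2.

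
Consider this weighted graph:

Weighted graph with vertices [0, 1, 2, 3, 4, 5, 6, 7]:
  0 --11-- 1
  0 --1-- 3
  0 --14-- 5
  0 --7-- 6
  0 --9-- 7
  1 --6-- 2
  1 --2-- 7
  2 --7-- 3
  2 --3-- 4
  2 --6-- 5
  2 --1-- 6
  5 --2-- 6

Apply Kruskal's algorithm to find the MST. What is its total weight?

Applying Kruskal's algorithm (sort edges by weight, add if no cycle):
  Add (0,3) w=1
  Add (2,6) w=1
  Add (1,7) w=2
  Add (5,6) w=2
  Add (2,4) w=3
  Add (1,2) w=6
  Skip (2,5) w=6 (creates cycle)
  Add (0,6) w=7
  Skip (2,3) w=7 (creates cycle)
  Skip (0,7) w=9 (creates cycle)
  Skip (0,1) w=11 (creates cycle)
  Skip (0,5) w=14 (creates cycle)
MST weight = 22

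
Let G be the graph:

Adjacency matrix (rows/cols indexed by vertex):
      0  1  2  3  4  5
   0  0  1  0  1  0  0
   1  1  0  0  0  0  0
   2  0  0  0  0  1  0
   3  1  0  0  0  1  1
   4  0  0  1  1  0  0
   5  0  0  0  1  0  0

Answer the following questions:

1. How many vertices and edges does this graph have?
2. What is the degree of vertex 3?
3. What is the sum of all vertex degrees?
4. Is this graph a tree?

Count: 6 vertices, 5 edges.
Vertex 3 has neighbors [0, 4, 5], degree = 3.
Handshaking lemma: 2 * 5 = 10.
A graph is a tree iff it is connected and has exactly n-1 edges. This graph is connected (all 6 vertices in one component) and has 6-1 = 5 edges. It is a tree.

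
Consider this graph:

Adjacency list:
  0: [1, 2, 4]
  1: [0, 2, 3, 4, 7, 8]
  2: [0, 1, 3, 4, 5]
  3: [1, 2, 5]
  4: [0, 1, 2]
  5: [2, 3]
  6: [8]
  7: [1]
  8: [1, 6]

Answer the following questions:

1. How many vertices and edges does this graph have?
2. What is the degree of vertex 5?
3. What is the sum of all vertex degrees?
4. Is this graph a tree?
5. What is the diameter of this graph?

Count: 9 vertices, 13 edges.
Vertex 5 has neighbors [2, 3], degree = 2.
Handshaking lemma: 2 * 13 = 26.
A tree on 9 vertices has 8 edges. This graph has 13 edges (5 extra). Not a tree.
Diameter (longest shortest path) = 4.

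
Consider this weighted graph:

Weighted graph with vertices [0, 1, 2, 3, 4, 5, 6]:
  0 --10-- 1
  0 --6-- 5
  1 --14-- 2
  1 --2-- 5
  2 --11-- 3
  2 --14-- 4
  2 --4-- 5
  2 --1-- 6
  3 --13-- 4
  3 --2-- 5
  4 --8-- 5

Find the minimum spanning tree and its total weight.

Applying Kruskal's algorithm (sort edges by weight, add if no cycle):
  Add (2,6) w=1
  Add (1,5) w=2
  Add (3,5) w=2
  Add (2,5) w=4
  Add (0,5) w=6
  Add (4,5) w=8
  Skip (0,1) w=10 (creates cycle)
  Skip (2,3) w=11 (creates cycle)
  Skip (3,4) w=13 (creates cycle)
  Skip (1,2) w=14 (creates cycle)
  Skip (2,4) w=14 (creates cycle)
MST weight = 23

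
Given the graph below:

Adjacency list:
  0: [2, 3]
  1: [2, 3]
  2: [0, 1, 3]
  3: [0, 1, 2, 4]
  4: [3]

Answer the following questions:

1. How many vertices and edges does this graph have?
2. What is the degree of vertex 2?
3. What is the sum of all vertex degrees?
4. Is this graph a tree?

Count: 5 vertices, 6 edges.
Vertex 2 has neighbors [0, 1, 3], degree = 3.
Handshaking lemma: 2 * 6 = 12.
A tree on 5 vertices has 4 edges. This graph has 6 edges (2 extra). Not a tree.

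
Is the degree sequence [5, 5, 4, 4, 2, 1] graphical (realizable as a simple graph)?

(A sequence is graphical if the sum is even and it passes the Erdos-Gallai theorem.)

Sum of degrees = 21. Sum is odd, so the sequence is NOT graphical.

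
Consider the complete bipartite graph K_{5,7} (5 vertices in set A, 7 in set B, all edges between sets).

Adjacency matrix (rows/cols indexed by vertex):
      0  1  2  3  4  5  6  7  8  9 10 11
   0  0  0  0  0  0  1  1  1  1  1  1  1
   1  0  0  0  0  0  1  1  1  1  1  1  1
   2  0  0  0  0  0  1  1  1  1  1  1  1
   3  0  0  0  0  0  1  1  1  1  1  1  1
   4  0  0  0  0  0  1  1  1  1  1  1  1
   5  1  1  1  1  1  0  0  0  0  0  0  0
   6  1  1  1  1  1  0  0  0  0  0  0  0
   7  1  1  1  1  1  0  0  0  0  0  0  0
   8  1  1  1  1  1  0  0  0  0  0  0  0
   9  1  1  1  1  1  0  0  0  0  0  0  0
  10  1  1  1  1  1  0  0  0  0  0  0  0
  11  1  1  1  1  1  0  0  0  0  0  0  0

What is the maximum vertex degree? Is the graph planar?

Set-A vertices have degree 7; set-B vertices have degree 5. Maximum degree = max(5,7) = 7.
K_{5,7} contains K_{3,3} as a subgraph (since both sides have >= 3 vertices); by Kuratowski's theorem it is not planar.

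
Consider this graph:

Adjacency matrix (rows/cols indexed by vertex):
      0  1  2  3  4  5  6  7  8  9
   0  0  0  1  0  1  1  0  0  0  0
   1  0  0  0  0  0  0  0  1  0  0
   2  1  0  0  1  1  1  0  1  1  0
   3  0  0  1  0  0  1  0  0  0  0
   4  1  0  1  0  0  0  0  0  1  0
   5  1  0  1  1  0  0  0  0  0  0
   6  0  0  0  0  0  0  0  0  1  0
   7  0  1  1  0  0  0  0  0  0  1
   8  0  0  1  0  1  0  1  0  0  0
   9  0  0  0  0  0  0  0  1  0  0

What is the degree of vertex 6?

Vertex 6 has neighbors [8], so deg(6) = 1.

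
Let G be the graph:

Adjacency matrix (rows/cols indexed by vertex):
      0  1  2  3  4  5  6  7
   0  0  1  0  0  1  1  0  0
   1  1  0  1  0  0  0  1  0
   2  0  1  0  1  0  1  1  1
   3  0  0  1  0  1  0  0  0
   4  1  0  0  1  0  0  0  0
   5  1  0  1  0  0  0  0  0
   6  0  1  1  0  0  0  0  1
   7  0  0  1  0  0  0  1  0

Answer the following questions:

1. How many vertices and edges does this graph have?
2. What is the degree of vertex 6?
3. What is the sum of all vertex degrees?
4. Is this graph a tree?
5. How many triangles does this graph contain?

Count: 8 vertices, 11 edges.
Vertex 6 has neighbors [1, 2, 7], degree = 3.
Handshaking lemma: 2 * 11 = 22.
A tree on 8 vertices has 7 edges. This graph has 11 edges (4 extra). Not a tree.
Number of triangles = 2.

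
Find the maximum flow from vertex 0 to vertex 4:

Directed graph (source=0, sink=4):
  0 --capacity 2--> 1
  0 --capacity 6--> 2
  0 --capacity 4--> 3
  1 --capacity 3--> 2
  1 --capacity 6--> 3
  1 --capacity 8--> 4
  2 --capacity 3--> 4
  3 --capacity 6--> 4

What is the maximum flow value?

Computing max flow:
  Flow on (0->1): 2/2
  Flow on (0->2): 3/6
  Flow on (0->3): 4/4
  Flow on (1->4): 2/8
  Flow on (2->4): 3/3
  Flow on (3->4): 4/6
Maximum flow = 9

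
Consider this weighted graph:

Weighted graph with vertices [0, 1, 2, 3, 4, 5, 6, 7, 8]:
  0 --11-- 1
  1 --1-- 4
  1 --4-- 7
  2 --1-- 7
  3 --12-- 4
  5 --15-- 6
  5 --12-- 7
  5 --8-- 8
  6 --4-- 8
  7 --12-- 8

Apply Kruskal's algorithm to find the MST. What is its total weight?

Applying Kruskal's algorithm (sort edges by weight, add if no cycle):
  Add (1,4) w=1
  Add (2,7) w=1
  Add (1,7) w=4
  Add (6,8) w=4
  Add (5,8) w=8
  Add (0,1) w=11
  Add (3,4) w=12
  Add (5,7) w=12
  Skip (7,8) w=12 (creates cycle)
  Skip (5,6) w=15 (creates cycle)
MST weight = 53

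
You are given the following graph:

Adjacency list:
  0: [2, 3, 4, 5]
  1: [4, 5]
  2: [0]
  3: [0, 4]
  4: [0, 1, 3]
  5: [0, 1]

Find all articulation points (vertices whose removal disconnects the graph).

An articulation point is a vertex whose removal disconnects the graph.
Articulation points: [0]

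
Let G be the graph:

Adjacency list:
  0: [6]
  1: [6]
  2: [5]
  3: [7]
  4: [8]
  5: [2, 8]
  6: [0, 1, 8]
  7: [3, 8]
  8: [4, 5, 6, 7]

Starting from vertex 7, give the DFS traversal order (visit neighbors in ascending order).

DFS from vertex 7 (neighbors processed in ascending order):
Visit order: 7, 3, 8, 4, 5, 2, 6, 0, 1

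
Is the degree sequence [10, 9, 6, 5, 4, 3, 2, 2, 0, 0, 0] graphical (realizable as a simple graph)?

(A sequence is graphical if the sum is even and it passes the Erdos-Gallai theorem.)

Sum of degrees = 41. Sum is odd, so the sequence is NOT graphical.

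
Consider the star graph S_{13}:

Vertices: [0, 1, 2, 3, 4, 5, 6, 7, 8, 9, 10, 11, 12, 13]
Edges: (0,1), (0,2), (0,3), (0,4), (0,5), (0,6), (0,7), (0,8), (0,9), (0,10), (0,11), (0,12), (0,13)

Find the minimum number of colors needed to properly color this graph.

S_{13} has one hub adjacent to 13 leaves; leaves are pairwise non-adjacent.
Color the hub 0 and every leaf 1.
Chromatic number = 2.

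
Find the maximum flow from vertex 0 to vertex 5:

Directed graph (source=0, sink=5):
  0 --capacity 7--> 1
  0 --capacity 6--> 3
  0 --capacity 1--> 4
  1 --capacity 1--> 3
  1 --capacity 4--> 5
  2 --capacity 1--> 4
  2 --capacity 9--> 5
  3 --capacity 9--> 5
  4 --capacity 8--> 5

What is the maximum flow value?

Computing max flow:
  Flow on (0->1): 5/7
  Flow on (0->3): 6/6
  Flow on (0->4): 1/1
  Flow on (1->3): 1/1
  Flow on (1->5): 4/4
  Flow on (3->5): 7/9
  Flow on (4->5): 1/8
Maximum flow = 12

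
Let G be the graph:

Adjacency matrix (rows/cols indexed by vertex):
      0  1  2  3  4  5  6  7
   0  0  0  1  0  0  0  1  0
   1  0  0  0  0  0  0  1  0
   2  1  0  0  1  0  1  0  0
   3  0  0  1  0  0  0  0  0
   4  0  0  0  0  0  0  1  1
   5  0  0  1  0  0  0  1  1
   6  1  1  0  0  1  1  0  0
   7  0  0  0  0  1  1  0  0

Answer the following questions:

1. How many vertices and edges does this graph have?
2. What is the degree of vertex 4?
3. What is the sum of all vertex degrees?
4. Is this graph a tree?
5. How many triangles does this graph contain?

Count: 8 vertices, 9 edges.
Vertex 4 has neighbors [6, 7], degree = 2.
Handshaking lemma: 2 * 9 = 18.
A tree on 8 vertices has 7 edges. This graph has 9 edges (2 extra). Not a tree.
Number of triangles = 0.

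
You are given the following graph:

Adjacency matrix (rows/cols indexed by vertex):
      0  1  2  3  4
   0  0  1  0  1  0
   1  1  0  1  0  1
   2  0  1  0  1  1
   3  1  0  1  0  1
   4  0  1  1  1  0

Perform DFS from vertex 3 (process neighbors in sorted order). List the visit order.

DFS from vertex 3 (neighbors processed in ascending order):
Visit order: 3, 0, 1, 2, 4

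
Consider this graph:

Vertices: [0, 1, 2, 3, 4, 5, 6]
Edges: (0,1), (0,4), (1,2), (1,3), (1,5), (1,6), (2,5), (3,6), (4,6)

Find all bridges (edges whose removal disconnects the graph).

No bridges found. The graph is 2-edge-connected (no single edge removal disconnects it).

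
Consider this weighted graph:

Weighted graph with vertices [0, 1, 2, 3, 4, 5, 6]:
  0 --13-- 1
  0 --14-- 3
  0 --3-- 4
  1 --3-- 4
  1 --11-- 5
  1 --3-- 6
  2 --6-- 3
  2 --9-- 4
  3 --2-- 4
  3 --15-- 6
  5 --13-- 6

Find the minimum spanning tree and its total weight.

Applying Kruskal's algorithm (sort edges by weight, add if no cycle):
  Add (3,4) w=2
  Add (0,4) w=3
  Add (1,4) w=3
  Add (1,6) w=3
  Add (2,3) w=6
  Skip (2,4) w=9 (creates cycle)
  Add (1,5) w=11
  Skip (0,1) w=13 (creates cycle)
  Skip (5,6) w=13 (creates cycle)
  Skip (0,3) w=14 (creates cycle)
  Skip (3,6) w=15 (creates cycle)
MST weight = 28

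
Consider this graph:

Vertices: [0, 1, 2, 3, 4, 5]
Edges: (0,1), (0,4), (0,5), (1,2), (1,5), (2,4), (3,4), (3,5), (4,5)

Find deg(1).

Vertex 1 has neighbors [0, 2, 5], so deg(1) = 3.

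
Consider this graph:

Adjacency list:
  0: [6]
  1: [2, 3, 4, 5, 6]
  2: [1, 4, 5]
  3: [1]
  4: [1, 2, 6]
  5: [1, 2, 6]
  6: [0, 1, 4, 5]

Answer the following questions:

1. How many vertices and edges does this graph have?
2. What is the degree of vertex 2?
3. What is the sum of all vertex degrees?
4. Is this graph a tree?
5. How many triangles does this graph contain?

Count: 7 vertices, 10 edges.
Vertex 2 has neighbors [1, 4, 5], degree = 3.
Handshaking lemma: 2 * 10 = 20.
A tree on 7 vertices has 6 edges. This graph has 10 edges (4 extra). Not a tree.
Number of triangles = 4.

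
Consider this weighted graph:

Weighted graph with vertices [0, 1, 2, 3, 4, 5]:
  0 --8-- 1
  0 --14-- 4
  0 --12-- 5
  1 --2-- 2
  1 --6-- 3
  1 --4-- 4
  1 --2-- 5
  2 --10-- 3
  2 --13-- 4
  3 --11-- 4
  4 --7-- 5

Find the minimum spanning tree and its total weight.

Applying Kruskal's algorithm (sort edges by weight, add if no cycle):
  Add (1,5) w=2
  Add (1,2) w=2
  Add (1,4) w=4
  Add (1,3) w=6
  Skip (4,5) w=7 (creates cycle)
  Add (0,1) w=8
  Skip (2,3) w=10 (creates cycle)
  Skip (3,4) w=11 (creates cycle)
  Skip (0,5) w=12 (creates cycle)
  Skip (2,4) w=13 (creates cycle)
  Skip (0,4) w=14 (creates cycle)
MST weight = 22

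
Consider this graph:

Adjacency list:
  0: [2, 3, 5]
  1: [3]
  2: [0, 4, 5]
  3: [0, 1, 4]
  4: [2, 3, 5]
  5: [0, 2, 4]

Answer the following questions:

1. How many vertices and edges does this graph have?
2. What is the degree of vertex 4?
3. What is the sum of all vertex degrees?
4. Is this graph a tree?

Count: 6 vertices, 8 edges.
Vertex 4 has neighbors [2, 3, 5], degree = 3.
Handshaking lemma: 2 * 8 = 16.
A tree on 6 vertices has 5 edges. This graph has 8 edges (3 extra). Not a tree.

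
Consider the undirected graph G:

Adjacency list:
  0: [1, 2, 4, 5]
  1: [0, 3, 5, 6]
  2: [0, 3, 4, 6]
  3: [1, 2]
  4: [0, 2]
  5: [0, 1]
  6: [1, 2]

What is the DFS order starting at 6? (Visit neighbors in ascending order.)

DFS from vertex 6 (neighbors processed in ascending order):
Visit order: 6, 1, 0, 2, 3, 4, 5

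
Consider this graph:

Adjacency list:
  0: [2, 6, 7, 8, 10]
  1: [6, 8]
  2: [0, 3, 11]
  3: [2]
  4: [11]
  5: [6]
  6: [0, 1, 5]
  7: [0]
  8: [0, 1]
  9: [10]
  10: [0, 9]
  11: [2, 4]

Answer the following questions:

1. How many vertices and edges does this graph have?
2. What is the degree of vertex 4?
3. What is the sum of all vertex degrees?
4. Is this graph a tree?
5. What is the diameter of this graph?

Count: 12 vertices, 12 edges.
Vertex 4 has neighbors [11], degree = 1.
Handshaking lemma: 2 * 12 = 24.
A tree on 12 vertices has 11 edges. This graph has 12 edges (1 extra). Not a tree.
Diameter (longest shortest path) = 5.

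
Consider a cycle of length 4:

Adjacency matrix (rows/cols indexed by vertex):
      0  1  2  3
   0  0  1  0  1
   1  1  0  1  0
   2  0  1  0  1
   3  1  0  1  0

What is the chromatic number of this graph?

This is an even cycle (C_4). Even cycles are bipartite.
Chromatic number = 2.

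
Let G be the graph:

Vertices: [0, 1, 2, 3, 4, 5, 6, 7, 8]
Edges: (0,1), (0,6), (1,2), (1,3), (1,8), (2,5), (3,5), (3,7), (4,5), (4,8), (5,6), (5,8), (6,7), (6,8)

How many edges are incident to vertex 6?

Vertex 6 has neighbors [0, 5, 7, 8], so deg(6) = 4.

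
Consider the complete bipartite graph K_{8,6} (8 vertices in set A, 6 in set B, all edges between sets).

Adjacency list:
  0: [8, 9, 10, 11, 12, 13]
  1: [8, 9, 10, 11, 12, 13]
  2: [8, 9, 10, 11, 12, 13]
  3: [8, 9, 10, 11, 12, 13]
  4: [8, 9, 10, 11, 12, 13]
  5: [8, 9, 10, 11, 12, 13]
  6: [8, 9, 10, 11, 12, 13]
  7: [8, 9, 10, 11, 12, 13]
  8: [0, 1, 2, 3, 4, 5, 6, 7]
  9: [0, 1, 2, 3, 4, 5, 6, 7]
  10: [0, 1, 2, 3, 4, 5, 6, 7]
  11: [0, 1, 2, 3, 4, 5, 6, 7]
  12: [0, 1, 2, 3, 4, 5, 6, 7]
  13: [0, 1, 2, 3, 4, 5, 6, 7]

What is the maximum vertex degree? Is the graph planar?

Set-A vertices have degree 6; set-B vertices have degree 8. Maximum degree = max(8,6) = 8.
K_{8,6} contains K_{3,3} as a subgraph (since both sides have >= 3 vertices); by Kuratowski's theorem it is not planar.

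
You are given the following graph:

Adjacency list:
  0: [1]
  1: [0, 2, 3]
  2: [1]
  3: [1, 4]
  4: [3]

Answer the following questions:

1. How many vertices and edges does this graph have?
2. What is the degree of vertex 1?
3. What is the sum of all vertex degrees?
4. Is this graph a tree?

Count: 5 vertices, 4 edges.
Vertex 1 has neighbors [0, 2, 3], degree = 3.
Handshaking lemma: 2 * 4 = 8.
A graph is a tree iff it is connected and has exactly n-1 edges. This graph is connected (all 5 vertices in one component) and has 5-1 = 4 edges. It is a tree.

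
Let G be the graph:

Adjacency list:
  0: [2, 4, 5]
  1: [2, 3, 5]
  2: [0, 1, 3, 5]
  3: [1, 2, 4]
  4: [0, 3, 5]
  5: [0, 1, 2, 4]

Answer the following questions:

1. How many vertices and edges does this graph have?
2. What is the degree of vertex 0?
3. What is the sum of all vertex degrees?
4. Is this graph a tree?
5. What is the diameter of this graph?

Count: 6 vertices, 10 edges.
Vertex 0 has neighbors [2, 4, 5], degree = 3.
Handshaking lemma: 2 * 10 = 20.
A tree on 6 vertices has 5 edges. This graph has 10 edges (5 extra). Not a tree.
Diameter (longest shortest path) = 2.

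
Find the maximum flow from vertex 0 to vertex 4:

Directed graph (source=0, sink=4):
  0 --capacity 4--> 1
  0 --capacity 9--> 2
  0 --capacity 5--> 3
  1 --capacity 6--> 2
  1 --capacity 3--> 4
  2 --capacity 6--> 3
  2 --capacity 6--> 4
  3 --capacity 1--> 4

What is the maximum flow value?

Computing max flow:
  Flow on (0->1): 4/4
  Flow on (0->2): 5/9
  Flow on (0->3): 1/5
  Flow on (1->2): 1/6
  Flow on (1->4): 3/3
  Flow on (2->4): 6/6
  Flow on (3->4): 1/1
Maximum flow = 10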